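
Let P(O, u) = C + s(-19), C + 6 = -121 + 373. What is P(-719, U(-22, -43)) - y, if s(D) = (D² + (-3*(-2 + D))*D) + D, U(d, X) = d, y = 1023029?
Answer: -1023638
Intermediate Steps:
s(D) = D + D² + D*(6 - 3*D) (s(D) = (D² + (6 - 3*D)*D) + D = (D² + D*(6 - 3*D)) + D = D + D² + D*(6 - 3*D))
C = 246 (C = -6 + (-121 + 373) = -6 + 252 = 246)
P(O, u) = -609 (P(O, u) = 246 - 19*(7 - 2*(-19)) = 246 - 19*(7 + 38) = 246 - 19*45 = 246 - 855 = -609)
P(-719, U(-22, -43)) - y = -609 - 1*1023029 = -609 - 1023029 = -1023638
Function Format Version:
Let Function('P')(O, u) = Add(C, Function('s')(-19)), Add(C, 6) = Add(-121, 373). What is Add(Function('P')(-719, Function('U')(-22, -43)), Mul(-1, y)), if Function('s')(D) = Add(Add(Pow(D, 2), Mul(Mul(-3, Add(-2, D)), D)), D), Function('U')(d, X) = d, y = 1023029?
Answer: -1023638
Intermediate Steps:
Function('s')(D) = Add(D, Pow(D, 2), Mul(D, Add(6, Mul(-3, D)))) (Function('s')(D) = Add(Add(Pow(D, 2), Mul(Add(6, Mul(-3, D)), D)), D) = Add(Add(Pow(D, 2), Mul(D, Add(6, Mul(-3, D)))), D) = Add(D, Pow(D, 2), Mul(D, Add(6, Mul(-3, D)))))
C = 246 (C = Add(-6, Add(-121, 373)) = Add(-6, 252) = 246)
Function('P')(O, u) = -609 (Function('P')(O, u) = Add(246, Mul(-19, Add(7, Mul(-2, -19)))) = Add(246, Mul(-19, Add(7, 38))) = Add(246, Mul(-19, 45)) = Add(246, -855) = -609)
Add(Function('P')(-719, Function('U')(-22, -43)), Mul(-1, y)) = Add(-609, Mul(-1, 1023029)) = Add(-609, -1023029) = -1023638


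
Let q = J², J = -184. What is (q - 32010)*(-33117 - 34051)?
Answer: -123992128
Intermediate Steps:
q = 33856 (q = (-184)² = 33856)
(q - 32010)*(-33117 - 34051) = (33856 - 32010)*(-33117 - 34051) = 1846*(-67168) = -123992128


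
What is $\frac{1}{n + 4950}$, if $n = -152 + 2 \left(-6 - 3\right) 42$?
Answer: $\frac{1}{4042} \approx 0.0002474$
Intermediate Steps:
$n = -908$ ($n = -152 + 2 \left(-9\right) 42 = -152 - 756 = -908$)
$\frac{1}{n + 4950} = \frac{1}{-908 + 4950} = \frac{1}{4042}$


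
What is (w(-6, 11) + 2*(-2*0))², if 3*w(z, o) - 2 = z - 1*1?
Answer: 25/9 ≈ 2.7778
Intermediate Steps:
w(z, o) = ⅓ + z/3 (w(z, o) = ⅔ + (z - 1*1)/3 = ⅔ + (z - 1)/3 = ⅔ + (-1 + z)/3 = ⅔ + (-⅓ + z/3) = ⅓ + z/3)
(w(-6, 11) + 2*(-2*0))² = ((⅓ + (⅓)*(-6)) + 2*(-2*0))² = ((⅓ - 2) + 2*0)² = (-5/3 + 0)² = (-5/3)² = 25/9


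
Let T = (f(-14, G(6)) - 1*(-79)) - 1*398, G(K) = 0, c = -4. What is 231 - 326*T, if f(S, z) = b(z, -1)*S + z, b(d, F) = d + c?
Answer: 85969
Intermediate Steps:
b(d, F) = -4 + d (b(d, F) = d - 4 = -4 + d)
f(S, z) = z + S*(-4 + z) (f(S, z) = (-4 + z)*S + z = S*(-4 + z) + z = z + S*(-4 + z))
T = -263 (T = ((0 - 14*(-4 + 0)) - 1*(-79)) - 1*398 = ((0 - 14*(-4)) + 79) - 398 = ((0 + 56) + 79) - 398 = (56 + 79) - 398 = 135 - 398 = -263)
231 - 326*T = 231 - 326*(-263) = 231 + 85738 = 85969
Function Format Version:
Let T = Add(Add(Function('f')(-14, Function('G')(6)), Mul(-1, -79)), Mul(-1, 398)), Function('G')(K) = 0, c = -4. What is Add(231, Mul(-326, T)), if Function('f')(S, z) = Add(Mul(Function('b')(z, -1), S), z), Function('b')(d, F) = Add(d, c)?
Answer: 85969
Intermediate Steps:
Function('b')(d, F) = Add(-4, d) (Function('b')(d, F) = Add(d, -4) = Add(-4, d))
Function('f')(S, z) = Add(z, Mul(S, Add(-4, z))) (Function('f')(S, z) = Add(Mul(Add(-4, z), S), z) = Add(Mul(S, Add(-4, z)), z) = Add(z, Mul(S, Add(-4, z))))
T = -263 (T = Add(Add(Add(0, Mul(-14, Add(-4, 0))), Mul(-1, -79)), Mul(-1, 398)) = Add(Add(Add(0, Mul(-14, -4)), 79), -398) = Add(Add(Add(0, 56), 79), -398) = Add(Add(56, 79), -398) = Add(135, -398) = -263)
Add(231, Mul(-326, T)) = Add(231, Mul(-326, -263)) = Add(231, 85738) = 85969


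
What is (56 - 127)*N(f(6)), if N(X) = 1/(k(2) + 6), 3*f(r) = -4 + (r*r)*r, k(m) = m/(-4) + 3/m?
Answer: -71/7 ≈ -10.143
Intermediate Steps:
k(m) = 3/m - m/4 (k(m) = m*(-¼) + 3/m = -m/4 + 3/m = 3/m - m/4)
f(r) = -4/3 + r³/3 (f(r) = (-4 + (r*r)*r)/3 = (-4 + r²*r)/3 = (-4 + r³)/3 = -4/3 + r³/3)
N(X) = ⅐ (N(X) = 1/((3/2 - ¼*2) + 6) = 1/((3*(½) - ½) + 6) = 1/((3/2 - ½) + 6) = 1/(1 + 6) = 1/7 = ⅐)
(56 - 127)*N(f(6)) = (56 - 127)*(⅐) = -71*⅐ = -71/7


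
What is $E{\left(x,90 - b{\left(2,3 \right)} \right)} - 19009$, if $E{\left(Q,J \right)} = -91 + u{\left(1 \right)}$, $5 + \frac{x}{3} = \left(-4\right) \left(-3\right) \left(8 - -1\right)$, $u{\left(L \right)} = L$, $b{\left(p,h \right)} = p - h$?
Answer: $-19099$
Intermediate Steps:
$x = 309$ ($x = -15 + 3 \left(-4\right) \left(-3\right) \left(8 - -1\right) = -15 + 3 \cdot 12 \left(8 + 1\right) = -15 + 3 \cdot 12 \cdot 9 = -15 + 3 \cdot 108 = -15 + 324 = 309$)
$E{\left(Q,J \right)} = -90$ ($E{\left(Q,J \right)} = -91 + 1 = -90$)
$E{\left(x,90 - b{\left(2,3 \right)} \right)} - 19009 = -90 - 19009 = -19099$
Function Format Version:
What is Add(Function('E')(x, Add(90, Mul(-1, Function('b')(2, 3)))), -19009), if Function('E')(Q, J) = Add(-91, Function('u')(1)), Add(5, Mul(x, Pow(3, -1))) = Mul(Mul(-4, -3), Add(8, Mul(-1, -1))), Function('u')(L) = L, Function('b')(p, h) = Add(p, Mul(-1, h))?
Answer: -19099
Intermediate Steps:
x = 309 (x = Add(-15, Mul(3, Mul(Mul(-4, -3), Add(8, Mul(-1, -1))))) = Add(-15, Mul(3, Mul(12, Add(8, 1)))) = Add(-15, Mul(3, Mul(12, 9))) = Add(-15, Mul(3, 108)) = Add(-15, 324) = 309)
Function('E')(Q, J) = -90 (Function('E')(Q, J) = Add(-91, 1) = -90)
Add(Function('E')(x, Add(90, Mul(-1, Function('b')(2, 3)))), -19009) = Add(-90, -19009) = -19099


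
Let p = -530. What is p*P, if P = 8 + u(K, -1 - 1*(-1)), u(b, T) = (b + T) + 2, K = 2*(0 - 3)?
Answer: -2120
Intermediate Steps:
K = -6 (K = 2*(-3) = -6)
u(b, T) = 2 + T + b (u(b, T) = (T + b) + 2 = 2 + T + b)
P = 4 (P = 8 + (2 + (-1 - 1*(-1)) - 6) = 8 + (2 + (-1 + 1) - 6) = 8 + (2 + 0 - 6) = 8 - 4 = 4)
p*P = -530*4 = -2120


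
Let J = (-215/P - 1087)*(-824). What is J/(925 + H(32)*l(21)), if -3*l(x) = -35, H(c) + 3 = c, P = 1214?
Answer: 815656794/1150265 ≈ 709.10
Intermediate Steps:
H(c) = -3 + c
l(x) = 35/3 (l(x) = -1/3*(-35) = 35/3)
J = 543771196/607 (J = (-215/1214 - 1087)*(-824) = -1319833/1214*(-824) = 543771196/607 ≈ 8.9583e+5)
J/(925 + H(32)*l(21)) = 543771196/(607*(925 + (-3 + 32)*(35/3))) = 543771196/(607*(925 + 29*(35/3))) = 543771196/(607*(925 + 1015/3)) = 543771196/(607*(3790/3)) = (543771196/607)*(3/3790) = 815656794/1150265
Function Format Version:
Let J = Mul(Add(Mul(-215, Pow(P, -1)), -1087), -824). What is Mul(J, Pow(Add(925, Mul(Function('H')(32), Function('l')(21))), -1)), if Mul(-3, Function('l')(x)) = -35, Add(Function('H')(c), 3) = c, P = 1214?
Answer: Rational(815656794, 1150265) ≈ 709.10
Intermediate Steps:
Function('H')(c) = Add(-3, c)
Function('l')(x) = Rational(35, 3) (Function('l')(x) = Mul(Rational(-1, 3), -35) = Rational(35, 3))
J = Rational(543771196, 607) (J = Mul(Add(Mul(-215, Pow(1214, -1)), -1087), -824) = Mul(Add(Mul(-215, Rational(1, 1214)), -1087), -824) = Mul(Add(Rational(-215, 1214), -1087), -824) = Mul(Rational(-1319833, 1214), -824) = Rational(543771196, 607) ≈ 8.9583e+5)
Mul(J, Pow(Add(925, Mul(Function('H')(32), Function('l')(21))), -1)) = Mul(Rational(543771196, 607), Pow(Add(925, Mul(Add(-3, 32), Rational(35, 3))), -1)) = Mul(Rational(543771196, 607), Pow(Add(925, Mul(29, Rational(35, 3))), -1)) = Mul(Rational(543771196, 607), Pow(Add(925, Rational(1015, 3)), -1)) = Mul(Rational(543771196, 607), Pow(Rational(3790, 3), -1)) = Mul(Rational(543771196, 607), Rational(3, 3790)) = Rational(815656794, 1150265)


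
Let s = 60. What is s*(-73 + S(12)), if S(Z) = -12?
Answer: -5100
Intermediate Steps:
s*(-73 + S(12)) = 60*(-73 - 12) = 60*(-85) = -5100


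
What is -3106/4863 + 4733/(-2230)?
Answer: -29942959/10844490 ≈ -2.7611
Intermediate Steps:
-3106/4863 + 4733/(-2230) = -3106*1/4863 + 4733*(-1/2230) = -3106/4863 - 4733/2230 = -29942959/10844490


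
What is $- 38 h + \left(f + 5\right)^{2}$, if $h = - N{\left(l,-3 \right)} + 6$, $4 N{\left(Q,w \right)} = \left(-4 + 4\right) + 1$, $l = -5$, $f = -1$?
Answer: $- \frac{405}{2} \approx -202.5$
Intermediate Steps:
$N{\left(Q,w \right)} = \frac{1}{4}$ ($N{\left(Q,w \right)} = \frac{\left(-4 + 4\right) + 1}{4} = \frac{0 + 1}{4} = \frac{1}{4} \cdot 1 = \frac{1}{4}$)
$h = \frac{23}{4}$ ($h = \left(-1\right) \frac{1}{4} + 6 = - \frac{1}{4} + 6 = \frac{23}{4} \approx 5.75$)
$- 38 h + \left(f + 5\right)^{2} = \left(-38\right) \frac{23}{4} + \left(-1 + 5\right)^{2} = - \frac{437}{2} + 4^{2} = - \frac{437}{2} + 16 = - \frac{405}{2}$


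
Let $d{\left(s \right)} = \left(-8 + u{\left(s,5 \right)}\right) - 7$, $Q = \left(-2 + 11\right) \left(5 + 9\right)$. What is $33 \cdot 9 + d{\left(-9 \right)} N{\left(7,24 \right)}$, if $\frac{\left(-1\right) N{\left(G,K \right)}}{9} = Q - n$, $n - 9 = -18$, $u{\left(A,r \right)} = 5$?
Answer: $12447$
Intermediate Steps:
$Q = 126$ ($Q = 9 \cdot 14 = 126$)
$n = -9$ ($n = 9 - 18 = -9$)
$N{\left(G,K \right)} = -1215$ ($N{\left(G,K \right)} = - 9 \left(126 - -9\right) = - 9 \left(126 + 9\right) = \left(-9\right) 135 = -1215$)
$d{\left(s \right)} = -10$ ($d{\left(s \right)} = \left(-8 + 5\right) - 7 = -3 - 7 = -10$)
$33 \cdot 9 + d{\left(-9 \right)} N{\left(7,24 \right)} = 33 \cdot 9 - -12150 = 297 + 12150 = 12447$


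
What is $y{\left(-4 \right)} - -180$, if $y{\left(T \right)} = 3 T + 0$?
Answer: $168$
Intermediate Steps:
$y{\left(T \right)} = 3 T$
$y{\left(-4 \right)} - -180 = 3 \left(-4\right) - -180 = -12 + 180 = 168$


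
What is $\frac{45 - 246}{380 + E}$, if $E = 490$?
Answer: $- \frac{67}{290} \approx -0.23103$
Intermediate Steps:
$\frac{45 - 246}{380 + E} = \frac{45 - 246}{380 + 490} = \frac{45 - 246}{870} = \left(45 - 246\right) \frac{1}{870} = \left(-201\right) \frac{1}{870} = - \frac{67}{290}$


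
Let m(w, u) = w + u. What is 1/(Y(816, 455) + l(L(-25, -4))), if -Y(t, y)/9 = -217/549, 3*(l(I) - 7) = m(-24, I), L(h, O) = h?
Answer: -183/1057 ≈ -0.17313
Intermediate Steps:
m(w, u) = u + w
l(I) = -1 + I/3 (l(I) = 7 + (I - 24)/3 = 7 + (-24 + I)/3 = 7 + (-8 + I/3) = -1 + I/3)
Y(t, y) = 217/61 (Y(t, y) = -(-1953)/549 = -9*(-217/549) = 217/61)
1/(Y(816, 455) + l(L(-25, -4))) = 1/(217/61 + (-1 + (1/3)*(-25))) = 1/(217/61 + (-1 - 25/3)) = 1/(217/61 - 28/3) = 1/(-1057/183) = -183/1057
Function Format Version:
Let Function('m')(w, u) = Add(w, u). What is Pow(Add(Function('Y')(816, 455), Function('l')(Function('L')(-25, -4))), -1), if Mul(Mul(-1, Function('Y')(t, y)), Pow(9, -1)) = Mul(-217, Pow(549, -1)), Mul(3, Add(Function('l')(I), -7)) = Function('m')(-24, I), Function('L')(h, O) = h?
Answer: Rational(-183, 1057) ≈ -0.17313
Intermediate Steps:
Function('m')(w, u) = Add(u, w)
Function('l')(I) = Add(-1, Mul(Rational(1, 3), I)) (Function('l')(I) = Add(7, Mul(Rational(1, 3), Add(I, -24))) = Add(7, Mul(Rational(1, 3), Add(-24, I))) = Add(7, Add(-8, Mul(Rational(1, 3), I))) = Add(-1, Mul(Rational(1, 3), I)))
Function('Y')(t, y) = Rational(217, 61) (Function('Y')(t, y) = Mul(-9, Mul(-217, Pow(549, -1))) = Mul(-9, Mul(-217, Rational(1, 549))) = Mul(-9, Rational(-217, 549)) = Rational(217, 61))
Pow(Add(Function('Y')(816, 455), Function('l')(Function('L')(-25, -4))), -1) = Pow(Add(Rational(217, 61), Add(-1, Mul(Rational(1, 3), -25))), -1) = Pow(Add(Rational(217, 61), Add(-1, Rational(-25, 3))), -1) = Pow(Add(Rational(217, 61), Rational(-28, 3)), -1) = Pow(Rational(-1057, 183), -1) = Rational(-183, 1057)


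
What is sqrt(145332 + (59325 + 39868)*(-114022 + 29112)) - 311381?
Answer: -311381 + I*sqrt(8422332298) ≈ -3.1138e+5 + 91773.0*I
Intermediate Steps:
sqrt(145332 + (59325 + 39868)*(-114022 + 29112)) - 311381 = sqrt(145332 + 99193*(-84910)) - 311381 = sqrt(145332 - 8422477630) - 311381 = sqrt(-8422332298) - 311381 = I*sqrt(8422332298) - 311381 = -311381 + I*sqrt(8422332298)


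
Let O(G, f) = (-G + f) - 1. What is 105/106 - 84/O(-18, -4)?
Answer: -7539/1378 ≈ -5.4710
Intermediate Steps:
O(G, f) = -1 + f - G (O(G, f) = (f - G) - 1 = -1 + f - G)
105/106 - 84/O(-18, -4) = 105/106 - 84/(-1 - 4 - 1*(-18)) = 105*(1/106) - 84/(-1 - 4 + 18) = 105/106 - 84/13 = -7539/1378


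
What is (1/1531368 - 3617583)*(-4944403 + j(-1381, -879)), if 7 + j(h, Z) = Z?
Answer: 27396163438213918927/1531368 ≈ 1.7890e+13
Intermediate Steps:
j(h, Z) = -7 + Z
(1/1531368 - 3617583)*(-4944403 + j(-1381, -879)) = (1/1531368 - 3617583)*(-4944403 + (-7 - 879)) = (1/1531368 - 3617583)*(-4944403 - 886) = -5539850843543/1531368*(-4945289) = 27396163438213918927/1531368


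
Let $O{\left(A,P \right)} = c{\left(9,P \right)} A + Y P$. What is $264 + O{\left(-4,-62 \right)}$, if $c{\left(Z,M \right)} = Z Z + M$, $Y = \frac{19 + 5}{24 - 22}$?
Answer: $-556$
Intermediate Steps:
$Y = 12$ ($Y = \frac{24}{2} = 24 \cdot \frac{1}{2} = 12$)
$c{\left(Z,M \right)} = M + Z^{2}$ ($c{\left(Z,M \right)} = Z^{2} + M = M + Z^{2}$)
$O{\left(A,P \right)} = 12 P + A \left(81 + P\right)$ ($O{\left(A,P \right)} = \left(P + 9^{2}\right) A + 12 P = \left(P + 81\right) A + 12 P = \left(81 + P\right) A + 12 P = A \left(81 + P\right) + 12 P = 12 P + A \left(81 + P\right)$)
$264 + O{\left(-4,-62 \right)} = 264 - \left(744 + 4 \left(81 - 62\right)\right) = 264 - 820 = -556$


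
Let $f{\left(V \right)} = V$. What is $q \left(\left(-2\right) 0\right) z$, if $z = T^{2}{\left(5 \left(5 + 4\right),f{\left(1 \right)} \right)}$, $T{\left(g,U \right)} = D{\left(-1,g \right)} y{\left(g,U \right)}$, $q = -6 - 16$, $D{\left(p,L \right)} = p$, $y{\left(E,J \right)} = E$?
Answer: $0$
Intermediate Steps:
$q = -22$ ($q = -6 - 16 = -22$)
$T{\left(g,U \right)} = - g$
$z = 2025$ ($z = \left(- 5 \left(5 + 4\right)\right)^{2} = \left(- 5 \cdot 9\right)^{2} = \left(\left(-1\right) 45\right)^{2} = \left(-45\right)^{2} = 2025$)
$q \left(\left(-2\right) 0\right) z = - 22 \left(\left(-2\right) 0\right) 2025 = \left(-22\right) 0 \cdot 2025 = 0 \cdot 2025 = 0$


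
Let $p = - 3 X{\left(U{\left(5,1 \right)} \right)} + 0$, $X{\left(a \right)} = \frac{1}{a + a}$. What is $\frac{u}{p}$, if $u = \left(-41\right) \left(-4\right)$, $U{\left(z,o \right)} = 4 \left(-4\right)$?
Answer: $\frac{5248}{3} \approx 1749.3$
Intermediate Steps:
$U{\left(z,o \right)} = -16$
$X{\left(a \right)} = \frac{1}{2 a}$
$u = 164$
$p = \frac{3}{32}$ ($p = - 3 \frac{1}{2 \left(-16\right)} + 0 = - 3 \cdot \frac{1}{2} \left(- \frac{1}{16}\right) + 0 = \left(-3\right) \left(- \frac{1}{32}\right) + 0 = \frac{3}{32} + 0 = \frac{3}{32} \approx 0.09375$)
$\frac{u}{p} = \frac{164}{\frac{3}{32}} = 164 \cdot \frac{32}{3} = \frac{5248}{3}$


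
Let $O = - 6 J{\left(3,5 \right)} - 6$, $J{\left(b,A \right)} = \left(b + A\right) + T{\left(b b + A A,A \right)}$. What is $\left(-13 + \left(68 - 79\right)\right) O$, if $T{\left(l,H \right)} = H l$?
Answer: $25776$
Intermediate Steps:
$J{\left(b,A \right)} = A + b + A \left(A^{2} + b^{2}\right)$ ($J{\left(b,A \right)} = \left(b + A\right) + A \left(b b + A A\right) = \left(A + b\right) + A \left(b^{2} + A^{2}\right) = \left(A + b\right) + A \left(A^{2} + b^{2}\right) = A + b + A \left(A^{2} + b^{2}\right)$)
$O = -1074$ ($O = - 6 \left(5 + 3 + 5 \left(5^{2} + 3^{2}\right)\right) - 6 = - 6 \left(5 + 3 + 5 \left(25 + 9\right)\right) - 6 = - 6 \left(5 + 3 + 5 \cdot 34\right) - 6 = - 6 \left(5 + 3 + 170\right) - 6 = \left(-6\right) 178 - 6 = -1068 - 6 = -1074$)
$\left(-13 + \left(68 - 79\right)\right) O = \left(-13 + \left(68 - 79\right)\right) \left(-1074\right) = \left(-13 - 11\right) \left(-1074\right) = \left(-24\right) \left(-1074\right) = 25776$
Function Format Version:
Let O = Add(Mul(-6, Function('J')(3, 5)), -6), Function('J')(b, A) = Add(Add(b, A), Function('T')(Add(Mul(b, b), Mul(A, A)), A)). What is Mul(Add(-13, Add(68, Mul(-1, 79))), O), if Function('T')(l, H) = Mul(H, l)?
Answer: 25776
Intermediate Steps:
Function('J')(b, A) = Add(A, b, Mul(A, Add(Pow(A, 2), Pow(b, 2)))) (Function('J')(b, A) = Add(Add(b, A), Mul(A, Add(Mul(b, b), Mul(A, A)))) = Add(Add(A, b), Mul(A, Add(Pow(b, 2), Pow(A, 2)))) = Add(Add(A, b), Mul(A, Add(Pow(A, 2), Pow(b, 2)))) = Add(A, b, Mul(A, Add(Pow(A, 2), Pow(b, 2)))))
O = -1074 (O = Add(Mul(-6, Add(5, 3, Mul(5, Add(Pow(5, 2), Pow(3, 2))))), -6) = Add(Mul(-6, Add(5, 3, Mul(5, Add(25, 9)))), -6) = Add(Mul(-6, Add(5, 3, Mul(5, 34))), -6) = Add(Mul(-6, Add(5, 3, 170)), -6) = Add(Mul(-6, 178), -6) = Add(-1068, -6) = -1074)
Mul(Add(-13, Add(68, Mul(-1, 79))), O) = Mul(Add(-13, Add(68, Mul(-1, 79))), -1074) = Mul(Add(-13, Add(68, -79)), -1074) = Mul(Add(-13, -11), -1074) = Mul(-24, -1074) = 25776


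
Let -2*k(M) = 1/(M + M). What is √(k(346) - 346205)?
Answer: I*√165785111466/692 ≈ 588.39*I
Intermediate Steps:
k(M) = -1/(4*M) (k(M) = -1/(2*(M + M)) = -1/(2*M)/2 = -1/(4*M))
√(k(346) - 346205) = √(-¼/346 - 346205) = √(-¼*1/346 - 346205) = √(-1/1384 - 346205) = √(-479147721/1384) = I*√165785111466/692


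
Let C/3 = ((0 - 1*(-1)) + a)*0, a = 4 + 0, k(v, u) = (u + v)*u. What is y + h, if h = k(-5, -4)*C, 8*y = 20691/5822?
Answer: 20691/46576 ≈ 0.44424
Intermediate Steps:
k(v, u) = u*(u + v)
a = 4
C = 0 (C = 3*(((0 - 1*(-1)) + 4)*0) = 3*(((0 + 1) + 4)*0) = 3*((1 + 4)*0) = 3*(5*0) = 3*0 = 0)
y = 20691/46576 (y = (20691/5822)/8 = (20691*(1/5822))/8 = (⅛)*(20691/5822) = 20691/46576 ≈ 0.44424)
h = 0 (h = -4*(-4 - 5)*0 = -4*(-9)*0 = 36*0 = 0)
y + h = 20691/46576 + 0 = 20691/46576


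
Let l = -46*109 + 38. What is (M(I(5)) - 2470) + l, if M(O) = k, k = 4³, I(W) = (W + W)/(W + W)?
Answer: -7382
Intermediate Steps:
I(W) = 1 (I(W) = (2*W)/((2*W)) = (2*W)*(1/(2*W)) = 1)
k = 64
M(O) = 64
l = -4976 (l = -5014 + 38 = -4976)
(M(I(5)) - 2470) + l = (64 - 2470) - 4976 = -2406 - 4976 = -7382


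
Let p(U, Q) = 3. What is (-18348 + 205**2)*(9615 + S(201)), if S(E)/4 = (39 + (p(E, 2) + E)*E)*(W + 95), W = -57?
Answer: 147937471227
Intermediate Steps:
S(E) = 5928 + 152*E*(3 + E) (S(E) = 4*((39 + (3 + E)*E)*(-57 + 95)) = 4*((39 + E*(3 + E))*38) = 4*(1482 + 38*E*(3 + E)) = 5928 + 152*E*(3 + E))
(-18348 + 205**2)*(9615 + S(201)) = (-18348 + 205**2)*(9615 + (5928 + 152*201**2 + 456*201)) = (-18348 + 42025)*(9615 + (5928 + 152*40401 + 91656)) = 23677*(9615 + (5928 + 6140952 + 91656)) = 23677*(9615 + 6238536) = 23677*6248151 = 147937471227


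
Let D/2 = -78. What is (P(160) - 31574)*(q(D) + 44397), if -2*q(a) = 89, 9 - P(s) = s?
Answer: -2814166125/2 ≈ -1.4071e+9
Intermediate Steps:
D = -156 (D = 2*(-78) = -156)
P(s) = 9 - s
q(a) = -89/2 (q(a) = -½*89 = -89/2)
(P(160) - 31574)*(q(D) + 44397) = ((9 - 1*160) - 31574)*(-89/2 + 44397) = ((9 - 160) - 31574)*(88705/2) = (-151 - 31574)*(88705/2) = -31725*88705/2 = -2814166125/2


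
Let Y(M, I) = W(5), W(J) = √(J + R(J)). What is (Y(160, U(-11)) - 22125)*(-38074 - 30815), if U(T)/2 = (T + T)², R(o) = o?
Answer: 1524169125 - 68889*√10 ≈ 1.5240e+9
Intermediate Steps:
W(J) = √2*√J (W(J) = √(J + J) = √(2*J) = √2*√J)
U(T) = 8*T² (U(T) = 2*(T + T)² = 2*(2*T)² = 2*(4*T²) = 8*T²)
Y(M, I) = √10 (Y(M, I) = √2*√5 = √10)
(Y(160, U(-11)) - 22125)*(-38074 - 30815) = (√10 - 22125)*(-38074 - 30815) = (-22125 + √10)*(-68889) = 1524169125 - 68889*√10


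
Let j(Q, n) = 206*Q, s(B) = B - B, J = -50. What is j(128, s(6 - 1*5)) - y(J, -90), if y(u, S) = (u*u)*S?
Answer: 251368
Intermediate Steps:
y(u, S) = S*u² (y(u, S) = u²*S = S*u²)
s(B) = 0
j(128, s(6 - 1*5)) - y(J, -90) = 206*128 - (-90)*(-50)² = 26368 - (-90)*2500 = 26368 - 1*(-225000) = 26368 + 225000 = 251368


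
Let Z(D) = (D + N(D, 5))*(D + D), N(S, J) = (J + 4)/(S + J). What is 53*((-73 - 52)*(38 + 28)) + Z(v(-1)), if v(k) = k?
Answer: -874505/2 ≈ -4.3725e+5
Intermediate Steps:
N(S, J) = (4 + J)/(J + S)
Z(D) = 2*D*(D + 9/(5 + D)) (Z(D) = (D + (4 + 5)/(5 + D))*(D + D) = (D + 9/(5 + D))*(2*D) = 2*D*(D + 9/(5 + D)))
53*((-73 - 52)*(38 + 28)) + Z(v(-1)) = 53*((-73 - 52)*(38 + 28)) + 2*(-1)*(9 - (5 - 1))/(5 - 1) = 53*(-125*66) + 2*(-1)*(9 - 1*4)/4 = 53*(-8250) + 2*(-1)*(¼)*(9 - 4) = -437250 + 2*(-1)*(¼)*5 = -437250 - 5/2 = -874505/2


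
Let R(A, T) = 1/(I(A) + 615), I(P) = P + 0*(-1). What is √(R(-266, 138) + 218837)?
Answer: √26654565786/349 ≈ 467.80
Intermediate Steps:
I(P) = P (I(P) = P + 0 = P)
R(A, T) = 1/(615 + A) (R(A, T) = 1/(A + 615) = 1/(615 + A))
√(R(-266, 138) + 218837) = √(1/(615 - 266) + 218837) = √(1/349 + 218837) = √(76374114/349) = √26654565786/349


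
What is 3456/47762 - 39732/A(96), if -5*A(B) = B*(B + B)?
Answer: 398004163/36681216 ≈ 10.850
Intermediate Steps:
A(B) = -2*B²/5 (A(B) = -B*(B + B)/5 = -B*2*B/5 = -2*B²/5)
3456/47762 - 39732/A(96) = 3456/47762 - 39732/((-⅖*96²)) = 3456*(1/47762) - 39732/((-⅖*9216)) = 1728/23881 - 39732/(-18432/5) = 1728/23881 - 39732*(-5/18432) = 1728/23881 + 16555/1536 = 398004163/36681216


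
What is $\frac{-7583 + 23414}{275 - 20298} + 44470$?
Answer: $\frac{890406979}{20023} \approx 44469.0$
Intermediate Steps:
$\frac{-7583 + 23414}{275 - 20298} + 44470 = \frac{15831}{-20023} + 44470 = 15831 \left(- \frac{1}{20023}\right) + 44470 = - \frac{15831}{20023} + 44470 = \frac{890406979}{20023}$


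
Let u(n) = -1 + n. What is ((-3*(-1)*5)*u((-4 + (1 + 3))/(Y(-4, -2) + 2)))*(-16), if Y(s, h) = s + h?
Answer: 240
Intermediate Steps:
Y(s, h) = h + s
((-3*(-1)*5)*u((-4 + (1 + 3))/(Y(-4, -2) + 2)))*(-16) = ((-3*(-1)*5)*(-1 + (-4 + (1 + 3))/((-2 - 4) + 2)))*(-16) = ((3*5)*(-1 + (-4 + 4)/(-6 + 2)))*(-16) = (15*(-1 + 0/(-4)))*(-16) = (15*(-1 + 0*(-¼)))*(-16) = (15*(-1 + 0))*(-16) = (15*(-1))*(-16) = -15*(-16) = 240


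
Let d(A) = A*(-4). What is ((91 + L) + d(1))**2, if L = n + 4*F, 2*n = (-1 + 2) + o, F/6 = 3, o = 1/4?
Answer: 1630729/64 ≈ 25480.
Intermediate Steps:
o = 1/4 ≈ 0.25000
F = 18 (F = 6*3 = 18)
n = 5/8 (n = ((-1 + 2) + 1/4)/2 = (1 + 1/4)/2 = (1/2)*(5/4) = 5/8 ≈ 0.62500)
L = 581/8 (L = 5/8 + 4*18 = 5/8 + 72 = 581/8 ≈ 72.625)
d(A) = -4*A
((91 + L) + d(1))**2 = ((91 + 581/8) - 4*1)**2 = (1309/8 - 4)**2 = (1277/8)**2 = 1630729/64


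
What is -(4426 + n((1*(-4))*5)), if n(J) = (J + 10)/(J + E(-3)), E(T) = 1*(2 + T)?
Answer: -92956/21 ≈ -4426.5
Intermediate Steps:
E(T) = 2 + T
n(J) = (10 + J)/(-1 + J) (n(J) = (J + 10)/(J + (2 - 3)) = (10 + J)/(J - 1) = (10 + J)/(-1 + J))
-(4426 + n((1*(-4))*5)) = -(4426 + (10 + (1*(-4))*5)/(-1 + (1*(-4))*5)) = -(4426 + (10 - 4*5)/(-1 - 4*5)) = -(4426 + (10 - 20)/(-1 - 20)) = -(4426 - 10/(-21)) = -(4426 - 1/21*(-10)) = -(4426 + 10/21) = -1*92956/21 = -92956/21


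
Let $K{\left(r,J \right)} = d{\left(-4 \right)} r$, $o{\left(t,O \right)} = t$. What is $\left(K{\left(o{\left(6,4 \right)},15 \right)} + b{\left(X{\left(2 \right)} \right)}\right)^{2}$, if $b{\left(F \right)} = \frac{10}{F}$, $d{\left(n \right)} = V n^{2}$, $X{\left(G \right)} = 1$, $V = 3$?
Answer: $88804$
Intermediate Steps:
$d{\left(n \right)} = 3 n^{2}$
$K{\left(r,J \right)} = 48 r$ ($K{\left(r,J \right)} = 3 \left(-4\right)^{2} r = 3 \cdot 16 r = 48 r$)
$\left(K{\left(o{\left(6,4 \right)},15 \right)} + b{\left(X{\left(2 \right)} \right)}\right)^{2} = \left(48 \cdot 6 + \frac{10}{1}\right)^{2} = \left(288 + 10 \cdot 1\right)^{2} = \left(288 + 10\right)^{2} = 298^{2} = 88804$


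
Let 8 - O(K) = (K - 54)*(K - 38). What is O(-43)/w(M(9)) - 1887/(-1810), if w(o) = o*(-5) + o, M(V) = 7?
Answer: 7129763/25340 ≈ 281.36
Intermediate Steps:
O(K) = 8 - (-54 + K)*(-38 + K) (O(K) = 8 - (K - 54)*(K - 38) = 8 - (-54 + K)*(-38 + K))
w(o) = -4*o (w(o) = -5*o + o = -4*o)
O(-43)/w(M(9)) - 1887/(-1810) = (-2044 - 1*(-43)² + 92*(-43))/((-4*7)) - 1887/(-1810) = (-2044 - 1*1849 - 3956)/(-28) - 1887*(-1/1810) = (-2044 - 1849 - 3956)*(-1/28) + 1887/1810 = -7849*(-1/28) + 1887/1810 = 7849/28 + 1887/1810 = 7129763/25340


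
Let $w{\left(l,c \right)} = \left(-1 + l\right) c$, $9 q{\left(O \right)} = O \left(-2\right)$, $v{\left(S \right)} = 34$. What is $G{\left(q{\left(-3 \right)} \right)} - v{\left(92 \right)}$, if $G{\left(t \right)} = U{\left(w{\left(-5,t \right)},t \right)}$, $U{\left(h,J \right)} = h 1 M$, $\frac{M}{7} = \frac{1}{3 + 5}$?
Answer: $- \frac{75}{2} \approx -37.5$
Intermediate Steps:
$M = \frac{7}{8}$ ($M = \frac{7}{3 + 5} = \frac{7}{8} \approx 0.875$)
$q{\left(O \right)} = - \frac{2 O}{9}$ ($q{\left(O \right)} = \frac{O \left(-2\right)}{9} = \frac{\left(-2\right) O}{9} = - \frac{2 O}{9}$)
$w{\left(l,c \right)} = c \left(-1 + l\right)$
$U{\left(h,J \right)} = \frac{7 h}{8}$ ($U{\left(h,J \right)} = h 1 \cdot \frac{7}{8} = h \frac{7}{8} = \frac{7 h}{8}$)
$G{\left(t \right)} = - \frac{21 t}{4}$ ($G{\left(t \right)} = \frac{7 t \left(-1 - 5\right)}{8} = \frac{7 t \left(-6\right)}{8} = \frac{7 \left(- 6 t\right)}{8} = - \frac{21 t}{4}$)
$G{\left(q{\left(-3 \right)} \right)} - v{\left(92 \right)} = - \frac{21 \left(\left(- \frac{2}{9}\right) \left(-3\right)\right)}{4} - 34 = \left(- \frac{21}{4}\right) \frac{2}{3} - 34 = - \frac{7}{2} - 34 = - \frac{75}{2}$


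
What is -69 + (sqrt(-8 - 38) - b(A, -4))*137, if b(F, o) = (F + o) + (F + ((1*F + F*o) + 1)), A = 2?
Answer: 616 + 137*I*sqrt(46) ≈ 616.0 + 929.18*I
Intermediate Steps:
b(F, o) = 1 + o + 3*F + F*o (b(F, o) = (F + o) + (F + ((F + F*o) + 1)) = (F + o) + (F + (1 + F + F*o)) = (F + o) + (1 + 2*F + F*o) = 1 + o + 3*F + F*o)
-69 + (sqrt(-8 - 38) - b(A, -4))*137 = -69 + (sqrt(-8 - 38) - (1 - 4 + 3*2 + 2*(-4)))*137 = -69 + (sqrt(-46) - (1 - 4 + 6 - 8))*137 = -69 + (I*sqrt(46) - 1*(-5))*137 = -69 + (I*sqrt(46) + 5)*137 = -69 + (5 + I*sqrt(46))*137 = -69 + (685 + 137*I*sqrt(46)) = 616 + 137*I*sqrt(46)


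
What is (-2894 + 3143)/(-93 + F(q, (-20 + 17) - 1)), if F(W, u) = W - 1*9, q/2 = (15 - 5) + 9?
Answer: -249/64 ≈ -3.8906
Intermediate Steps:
q = 38 (q = 2*((15 - 5) + 9) = 2*(10 + 9) = 2*19 = 38)
F(W, u) = -9 + W (F(W, u) = W - 9 = -9 + W)
(-2894 + 3143)/(-93 + F(q, (-20 + 17) - 1)) = (-2894 + 3143)/(-93 + (-9 + 38)) = 249/(-93 + 29) = 249/(-64) = 249*(-1/64) = -249/64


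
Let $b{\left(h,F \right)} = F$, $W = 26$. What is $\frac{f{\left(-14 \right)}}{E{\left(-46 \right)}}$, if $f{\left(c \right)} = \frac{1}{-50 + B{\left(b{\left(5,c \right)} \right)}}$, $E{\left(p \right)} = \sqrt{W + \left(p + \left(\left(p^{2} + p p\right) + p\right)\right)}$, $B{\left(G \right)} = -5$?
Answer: $- \frac{\sqrt{4166}}{229130} \approx -0.00028169$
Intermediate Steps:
$E{\left(p \right)} = \sqrt{26 + 2 p + 2 p^{2}}$ ($E{\left(p \right)} = \sqrt{26 + \left(p + \left(\left(p^{2} + p p\right) + p\right)\right)} = \sqrt{26 + \left(p + \left(\left(p^{2} + p^{2}\right) + p\right)\right)} = \sqrt{26 + \left(p + \left(2 p^{2} + p\right)\right)} = \sqrt{26 + \left(p + \left(p + 2 p^{2}\right)\right)} = \sqrt{26 + \left(2 p + 2 p^{2}\right)} = \sqrt{26 + 2 p + 2 p^{2}}$)
$f{\left(c \right)} = - \frac{1}{55}$ ($f{\left(c \right)} = \frac{1}{-50 - 5} = \frac{1}{-55} = - \frac{1}{55}$)
$\frac{f{\left(-14 \right)}}{E{\left(-46 \right)}} = - \frac{1}{55 \sqrt{26 + 2 \left(-46\right) + 2 \left(-46\right)^{2}}} = - \frac{1}{55 \sqrt{26 - 92 + 2 \cdot 2116}} = - \frac{1}{55 \sqrt{26 - 92 + 4232}} = - \frac{1}{55 \sqrt{4166}} = - \frac{\frac{1}{4166} \sqrt{4166}}{55} = - \frac{\sqrt{4166}}{229130}$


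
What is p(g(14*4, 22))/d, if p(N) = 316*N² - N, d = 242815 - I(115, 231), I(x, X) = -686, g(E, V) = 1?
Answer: 105/81167 ≈ 0.0012936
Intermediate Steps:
d = 243501 (d = 242815 - 1*(-686) = 242815 + 686 = 243501)
p(N) = -N + 316*N²
p(g(14*4, 22))/d = (1*(-1 + 316*1))/243501 = (1*(-1 + 316))*(1/243501) = (1*315)*(1/243501) = 315*(1/243501) = 105/81167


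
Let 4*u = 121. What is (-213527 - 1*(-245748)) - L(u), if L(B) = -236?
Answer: 32457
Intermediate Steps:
u = 121/4 (u = (¼)*121 = 121/4 ≈ 30.250)
(-213527 - 1*(-245748)) - L(u) = (-213527 - 1*(-245748)) - 1*(-236) = (-213527 + 245748) + 236 = 32221 + 236 = 32457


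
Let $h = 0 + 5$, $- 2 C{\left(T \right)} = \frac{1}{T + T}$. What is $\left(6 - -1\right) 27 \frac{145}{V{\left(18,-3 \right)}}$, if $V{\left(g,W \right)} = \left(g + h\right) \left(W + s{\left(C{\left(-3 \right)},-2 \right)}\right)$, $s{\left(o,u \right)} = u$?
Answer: $- \frac{5481}{23} \approx -238.3$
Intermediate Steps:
$C{\left(T \right)} = - \frac{1}{4 T}$ ($C{\left(T \right)} = - \frac{1}{2 \left(T + T\right)} = - \frac{1}{2 \cdot 2 T} = - \frac{\frac{1}{2} \frac{1}{T}}{2} = - \frac{1}{4 T}$)
$h = 5$
$V{\left(g,W \right)} = \left(-2 + W\right) \left(5 + g\right)$ ($V{\left(g,W \right)} = \left(g + 5\right) \left(W - 2\right) = \left(5 + g\right) \left(-2 + W\right) = \left(-2 + W\right) \left(5 + g\right)$)
$\left(6 - -1\right) 27 \frac{145}{V{\left(18,-3 \right)}} = \left(6 - -1\right) 27 \frac{145}{-10 - 36 + 5 \left(-3\right) - 54} = \left(6 + 1\right) 27 \frac{145}{-10 - 36 - 15 - 54} = 7 \cdot 27 \frac{145}{-115} = 189 \cdot 145 \left(- \frac{1}{115}\right) = 189 \left(- \frac{29}{23}\right) = - \frac{5481}{23}$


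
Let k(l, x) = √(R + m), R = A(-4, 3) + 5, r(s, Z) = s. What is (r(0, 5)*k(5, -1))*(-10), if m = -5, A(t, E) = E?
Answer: 0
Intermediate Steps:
R = 8 (R = 3 + 5 = 8)
k(l, x) = √3 (k(l, x) = √(8 - 5) = √3)
(r(0, 5)*k(5, -1))*(-10) = (0*√3)*(-10) = 0*(-10) = 0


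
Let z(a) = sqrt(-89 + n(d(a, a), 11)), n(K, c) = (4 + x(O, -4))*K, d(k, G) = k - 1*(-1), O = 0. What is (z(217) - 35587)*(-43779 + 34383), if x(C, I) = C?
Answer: 334375452 - 28188*sqrt(87) ≈ 3.3411e+8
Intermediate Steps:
d(k, G) = 1 + k (d(k, G) = k + 1 = 1 + k)
n(K, c) = 4*K (n(K, c) = (4 + 0)*K = 4*K)
z(a) = sqrt(-85 + 4*a) (z(a) = sqrt(-89 + 4*(1 + a)) = sqrt(-89 + (4 + 4*a)) = sqrt(-85 + 4*a))
(z(217) - 35587)*(-43779 + 34383) = (sqrt(-85 + 4*217) - 35587)*(-43779 + 34383) = (sqrt(-85 + 868) - 35587)*(-9396) = (sqrt(783) - 35587)*(-9396) = (3*sqrt(87) - 35587)*(-9396) = (-35587 + 3*sqrt(87))*(-9396) = 334375452 - 28188*sqrt(87)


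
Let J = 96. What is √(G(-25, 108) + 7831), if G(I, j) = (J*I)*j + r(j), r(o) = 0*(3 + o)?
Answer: I*√251369 ≈ 501.37*I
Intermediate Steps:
r(o) = 0
G(I, j) = 96*I*j (G(I, j) = (96*I)*j + 0 = 96*I*j + 0 = 96*I*j)
√(G(-25, 108) + 7831) = √(96*(-25)*108 + 7831) = √(-259200 + 7831) = √(-251369) = I*√251369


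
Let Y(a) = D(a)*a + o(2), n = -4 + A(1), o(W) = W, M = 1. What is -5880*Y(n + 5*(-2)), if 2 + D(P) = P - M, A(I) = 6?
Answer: -529200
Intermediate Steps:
n = 2 (n = -4 + 6 = 2)
D(P) = -3 + P (D(P) = -2 + (P - 1*1) = -2 + (P - 1) = -2 + (-1 + P) = -3 + P)
Y(a) = 2 + a*(-3 + a) (Y(a) = (-3 + a)*a + 2 = a*(-3 + a) + 2 = 2 + a*(-3 + a))
-5880*Y(n + 5*(-2)) = -5880*(2 + (2 + 5*(-2))*(-3 + (2 + 5*(-2)))) = -5880*(2 + (2 - 10)*(-3 + (2 - 10))) = -5880*(2 - 8*(-3 - 8)) = -5880*(2 - 8*(-11)) = -5880*(2 + 88) = -5880*90 = -529200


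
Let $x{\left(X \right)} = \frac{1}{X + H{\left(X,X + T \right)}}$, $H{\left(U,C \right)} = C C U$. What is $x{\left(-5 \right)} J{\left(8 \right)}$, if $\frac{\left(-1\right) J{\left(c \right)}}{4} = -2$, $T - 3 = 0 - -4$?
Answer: $- \frac{8}{25} \approx -0.32$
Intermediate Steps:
$T = 7$ ($T = 3 + \left(0 - -4\right) = 3 + \left(0 + 4\right) = 3 + 4 = 7$)
$H{\left(U,C \right)} = U C^{2}$ ($H{\left(U,C \right)} = C^{2} U = U C^{2}$)
$J{\left(c \right)} = 8$ ($J{\left(c \right)} = \left(-4\right) \left(-2\right) = 8$)
$x{\left(X \right)} = \frac{1}{X + X \left(7 + X\right)^{2}}$ ($x{\left(X \right)} = \frac{1}{X + X \left(X + 7\right)^{2}} = \frac{1}{X + X \left(7 + X\right)^{2}}$)
$x{\left(-5 \right)} J{\left(8 \right)} = \frac{1}{\left(-5\right) \left(1 + \left(7 - 5\right)^{2}\right)} 8 = - \frac{1}{5 \left(1 + 2^{2}\right)} 8 = - \frac{1}{5 \left(1 + 4\right)} 8 = - \frac{1}{5 \cdot 5} \cdot 8 = \left(- \frac{1}{5}\right) \frac{1}{5} \cdot 8 = \left(- \frac{1}{25}\right) 8 = - \frac{8}{25}$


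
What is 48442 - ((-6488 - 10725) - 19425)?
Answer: 85080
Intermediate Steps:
48442 - ((-6488 - 10725) - 19425) = 48442 - (-17213 - 19425) = 48442 - 1*(-36638) = 48442 + 36638 = 85080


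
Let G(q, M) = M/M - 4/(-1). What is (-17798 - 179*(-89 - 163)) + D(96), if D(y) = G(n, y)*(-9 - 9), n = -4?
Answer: 27220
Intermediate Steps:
G(q, M) = 5 (G(q, M) = 1 - 4*(-1) = 1 + 4 = 5)
D(y) = -90 (D(y) = 5*(-9 - 9) = 5*(-18) = -90)
(-17798 - 179*(-89 - 163)) + D(96) = (-17798 - 179*(-89 - 163)) - 90 = (-17798 - 179*(-252)) - 90 = (-17798 + 45108) - 90 = 27310 - 90 = 27220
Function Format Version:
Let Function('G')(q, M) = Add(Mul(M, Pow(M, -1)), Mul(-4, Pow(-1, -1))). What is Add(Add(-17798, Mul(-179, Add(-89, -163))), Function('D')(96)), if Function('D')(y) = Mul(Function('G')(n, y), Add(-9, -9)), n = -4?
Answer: 27220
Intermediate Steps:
Function('G')(q, M) = 5 (Function('G')(q, M) = Add(1, Mul(-4, -1)) = Add(1, 4) = 5)
Function('D')(y) = -90 (Function('D')(y) = Mul(5, Add(-9, -9)) = Mul(5, -18) = -90)
Add(Add(-17798, Mul(-179, Add(-89, -163))), Function('D')(96)) = Add(Add(-17798, Mul(-179, Add(-89, -163))), -90) = Add(Add(-17798, Mul(-179, -252)), -90) = Add(Add(-17798, 45108), -90) = Add(27310, -90) = 27220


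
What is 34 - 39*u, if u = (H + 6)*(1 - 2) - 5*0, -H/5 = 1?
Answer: 73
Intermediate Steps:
H = -5 (H = -5*1 = -5)
u = -1 (u = (-5 + 6)*(1 - 2) - 5*0 = 1*(-1) + 0 = -1 + 0 = -1)
34 - 39*u = 34 - 39*(-1) = 34 + 39 = 73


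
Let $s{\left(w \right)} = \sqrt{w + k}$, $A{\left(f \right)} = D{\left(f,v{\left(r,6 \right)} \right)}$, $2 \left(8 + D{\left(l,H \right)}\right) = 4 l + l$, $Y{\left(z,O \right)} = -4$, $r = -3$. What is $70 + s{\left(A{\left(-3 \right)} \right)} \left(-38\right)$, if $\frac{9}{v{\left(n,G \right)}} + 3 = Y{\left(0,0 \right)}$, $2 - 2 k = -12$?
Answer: $70 - 19 i \sqrt{34} \approx 70.0 - 110.79 i$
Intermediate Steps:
$k = 7$ ($k = 1 - -6 = 1 + 6 = 7$)
$v{\left(n,G \right)} = - \frac{9}{7}$ ($v{\left(n,G \right)} = \frac{9}{-3 - 4} = \frac{9}{-7} = 9 \left(- \frac{1}{7}\right) = - \frac{9}{7}$)
$D{\left(l,H \right)} = -8 + \frac{5 l}{2}$ ($D{\left(l,H \right)} = -8 + \frac{4 l + l}{2} = -8 + \frac{5 l}{2}$)
$A{\left(f \right)} = -8 + \frac{5 f}{2}$
$s{\left(w \right)} = \sqrt{7 + w}$ ($s{\left(w \right)} = \sqrt{w + 7} = \sqrt{7 + w}$)
$70 + s{\left(A{\left(-3 \right)} \right)} \left(-38\right) = 70 + \sqrt{7 + \left(-8 + \frac{5}{2} \left(-3\right)\right)} \left(-38\right) = 70 + \sqrt{7 - \frac{31}{2}} \left(-38\right) = 70 + \sqrt{- \frac{17}{2}} \left(-38\right) = 70 + \frac{i \sqrt{34}}{2} \left(-38\right) = 70 - 19 i \sqrt{34}$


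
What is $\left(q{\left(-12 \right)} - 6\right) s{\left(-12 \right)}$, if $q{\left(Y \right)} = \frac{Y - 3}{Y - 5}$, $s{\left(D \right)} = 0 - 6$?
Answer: $\frac{522}{17} \approx 30.706$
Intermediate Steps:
$s{\left(D \right)} = -6$
$q{\left(Y \right)} = \frac{-3 + Y}{-5 + Y}$
$\left(q{\left(-12 \right)} - 6\right) s{\left(-12 \right)} = \left(\frac{-3 - 12}{-5 - 12} - 6\right) \left(-6\right) = \left(\frac{1}{-17} \left(-15\right) - 6\right) \left(-6\right) = \left(\left(- \frac{1}{17}\right) \left(-15\right) - 6\right) \left(-6\right) = \left(\frac{15}{17} - 6\right) \left(-6\right) = \left(- \frac{87}{17}\right) \left(-6\right) = \frac{522}{17}$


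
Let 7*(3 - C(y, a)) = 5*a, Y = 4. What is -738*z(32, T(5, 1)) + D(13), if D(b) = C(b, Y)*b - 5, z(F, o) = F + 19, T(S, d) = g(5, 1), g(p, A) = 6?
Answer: -263488/7 ≈ -37641.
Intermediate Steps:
T(S, d) = 6
C(y, a) = 3 - 5*a/7
z(F, o) = 19 + F
D(b) = -5 + b/7 (D(b) = (3 - 5/7*4)*b - 5 = (3 - 20/7)*b - 5 = b/7 - 5 = -5 + b/7)
-738*z(32, T(5, 1)) + D(13) = -738*(19 + 32) + (-5 + (⅐)*13) = -738*51 + (-5 + 13/7) = -37638 - 22/7 = -263488/7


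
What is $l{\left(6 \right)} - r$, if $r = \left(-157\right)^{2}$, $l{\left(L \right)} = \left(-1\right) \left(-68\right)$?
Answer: $-24581$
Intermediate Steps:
$l{\left(L \right)} = 68$
$r = 24649$
$l{\left(6 \right)} - r = 68 - 24649 = -24581$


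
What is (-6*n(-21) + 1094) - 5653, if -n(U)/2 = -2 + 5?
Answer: -4523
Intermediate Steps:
n(U) = -6 (n(U) = -2*(-2 + 5) = -2*3 = -6)
(-6*n(-21) + 1094) - 5653 = (-6*(-6) + 1094) - 5653 = (36 + 1094) - 5653 = 1130 - 5653 = -4523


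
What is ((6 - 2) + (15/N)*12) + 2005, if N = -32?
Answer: 16027/8 ≈ 2003.4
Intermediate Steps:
((6 - 2) + (15/N)*12) + 2005 = ((6 - 2) + (15/(-32))*12) + 2005 = (4 + (15*(-1/32))*12) + 2005 = (4 - 15/32*12) + 2005 = (4 - 45/8) + 2005 = -13/8 + 2005 = 16027/8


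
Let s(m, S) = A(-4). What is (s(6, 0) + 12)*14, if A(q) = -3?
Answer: 126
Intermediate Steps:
s(m, S) = -3
(s(6, 0) + 12)*14 = (-3 + 12)*14 = 9*14 = 126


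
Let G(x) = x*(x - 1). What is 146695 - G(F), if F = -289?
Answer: 62885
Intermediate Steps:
G(x) = x*(-1 + x)
146695 - G(F) = 146695 - (-289)*(-1 - 289) = 146695 - (-289)*(-290) = 146695 - 1*83810 = 146695 - 83810 = 62885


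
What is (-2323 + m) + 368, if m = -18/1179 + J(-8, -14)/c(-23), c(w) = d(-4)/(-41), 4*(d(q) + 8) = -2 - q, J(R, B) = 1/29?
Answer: -111395803/56985 ≈ -1954.8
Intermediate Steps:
J(R, B) = 1/29
d(q) = -17/2 - q/4 (d(q) = -8 + (-2 - q)/4 = -8 + (-1/2 - q/4) = -17/2 - q/4)
c(w) = 15/82 (c(w) = (-17/2 - 1/4*(-4))/(-41) = (-17/2 + 1)*(-1/41) = -15/2*(-1/41) = 15/82)
m = 9872/56985 (m = -18/1179 + 1/(29*(15/82)) = -18*1/1179 + (1/29)*(82/15) = -2/131 + 82/435 = 9872/56985 ≈ 0.17324)
(-2323 + m) + 368 = (-2323 + 9872/56985) + 368 = -132366283/56985 + 368 = -111395803/56985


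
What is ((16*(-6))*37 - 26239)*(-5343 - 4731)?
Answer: 300114534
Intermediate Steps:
((16*(-6))*37 - 26239)*(-5343 - 4731) = (-96*37 - 26239)*(-10074) = (-3552 - 26239)*(-10074) = -29791*(-10074) = 300114534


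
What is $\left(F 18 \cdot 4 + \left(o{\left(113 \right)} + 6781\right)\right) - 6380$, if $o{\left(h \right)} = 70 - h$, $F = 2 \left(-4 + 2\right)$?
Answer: $70$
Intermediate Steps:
$F = -4$ ($F = 2 \left(-2\right) = -4$)
$\left(F 18 \cdot 4 + \left(o{\left(113 \right)} + 6781\right)\right) - 6380 = \left(\left(-4\right) 18 \cdot 4 + \left(\left(70 - 113\right) + 6781\right)\right) - 6380 = \left(\left(-72\right) 4 + \left(\left(70 - 113\right) + 6781\right)\right) - 6380 = \left(-288 + \left(-43 + 6781\right)\right) - 6380 = \left(-288 + 6738\right) - 6380 = 6450 - 6380 = 70$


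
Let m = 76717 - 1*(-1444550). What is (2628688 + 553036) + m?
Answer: 4702991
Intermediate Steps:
m = 1521267 (m = 76717 + 1444550 = 1521267)
(2628688 + 553036) + m = (2628688 + 553036) + 1521267 = 3181724 + 1521267 = 4702991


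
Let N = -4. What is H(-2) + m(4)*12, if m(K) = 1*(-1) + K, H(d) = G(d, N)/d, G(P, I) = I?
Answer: 38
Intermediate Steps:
H(d) = -4/d
m(K) = -1 + K
H(-2) + m(4)*12 = -4/(-2) + (-1 + 4)*12 = -4*(-½) + 3*12 = 2 + 36 = 38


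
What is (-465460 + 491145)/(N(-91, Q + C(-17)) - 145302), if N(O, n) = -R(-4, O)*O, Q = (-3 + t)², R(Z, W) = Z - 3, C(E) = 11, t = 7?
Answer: -25685/145939 ≈ -0.17600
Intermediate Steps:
R(Z, W) = -3 + Z
Q = 16 (Q = (-3 + 7)² = 4² = 16)
N(O, n) = 7*O (N(O, n) = -(-3 - 4)*O = -(-7)*O = 7*O)
(-465460 + 491145)/(N(-91, Q + C(-17)) - 145302) = (-465460 + 491145)/(7*(-91) - 145302) = 25685/(-637 - 145302) = 25685/(-145939) = 25685*(-1/145939) = -25685/145939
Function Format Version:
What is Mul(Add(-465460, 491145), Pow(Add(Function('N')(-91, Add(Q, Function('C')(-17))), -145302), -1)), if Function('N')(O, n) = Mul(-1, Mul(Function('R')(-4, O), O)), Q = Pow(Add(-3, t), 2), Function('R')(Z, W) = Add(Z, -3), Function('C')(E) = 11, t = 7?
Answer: Rational(-25685, 145939) ≈ -0.17600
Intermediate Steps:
Function('R')(Z, W) = Add(-3, Z)
Q = 16 (Q = Pow(Add(-3, 7), 2) = Pow(4, 2) = 16)
Function('N')(O, n) = Mul(7, O) (Function('N')(O, n) = Mul(-1, Mul(Add(-3, -4), O)) = Mul(-1, Mul(-7, O)) = Mul(7, O))
Mul(Add(-465460, 491145), Pow(Add(Function('N')(-91, Add(Q, Function('C')(-17))), -145302), -1)) = Mul(Add(-465460, 491145), Pow(Add(Mul(7, -91), -145302), -1)) = Mul(25685, Pow(Add(-637, -145302), -1)) = Mul(25685, Pow(-145939, -1)) = Mul(25685, Rational(-1, 145939)) = Rational(-25685, 145939)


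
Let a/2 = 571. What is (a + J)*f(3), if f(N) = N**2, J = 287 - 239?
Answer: 10710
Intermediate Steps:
J = 48
a = 1142 (a = 2*571 = 1142)
(a + J)*f(3) = (1142 + 48)*3**2 = 1190*9 = 10710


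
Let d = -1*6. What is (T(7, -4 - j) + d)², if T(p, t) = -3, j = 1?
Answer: 81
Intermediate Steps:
d = -6
(T(7, -4 - j) + d)² = (-3 - 6)² = (-9)² = 81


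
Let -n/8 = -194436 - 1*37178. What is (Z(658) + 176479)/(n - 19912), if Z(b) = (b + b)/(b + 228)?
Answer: 5212057/54134600 ≈ 0.096280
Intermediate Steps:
Z(b) = 2*b/(228 + b) (Z(b) = (2*b)/(228 + b) = 2*b/(228 + b))
n = 1852912 (n = -8*(-194436 - 1*37178) = -8*(-194436 - 37178) = -8*(-231614) = 1852912)
(Z(658) + 176479)/(n - 19912) = (2*658/(228 + 658) + 176479)/(1852912 - 19912) = (2*658/886 + 176479)/1833000 = (2*658*(1/886) + 176479)*(1/1833000) = (658/443 + 176479)*(1/1833000) = (78180855/443)*(1/1833000) = 5212057/54134600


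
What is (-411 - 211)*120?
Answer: -74640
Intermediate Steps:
(-411 - 211)*120 = -622*120 = -74640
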